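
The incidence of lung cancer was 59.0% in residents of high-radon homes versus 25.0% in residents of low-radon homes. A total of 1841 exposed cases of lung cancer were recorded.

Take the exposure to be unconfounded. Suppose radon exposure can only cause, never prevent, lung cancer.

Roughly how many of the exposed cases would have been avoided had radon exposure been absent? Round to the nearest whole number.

p₁ = 0.59, p₀ = 0.25.
PN = (p₁ − p₀)/p₁ = (0.59 − 0.25) / 0.59 ≈ 0.57627.
Attributable cases ≈ PN × (exposed cases) = 0.57627 × 1841 ≈ 1060.92.

about 1061 cases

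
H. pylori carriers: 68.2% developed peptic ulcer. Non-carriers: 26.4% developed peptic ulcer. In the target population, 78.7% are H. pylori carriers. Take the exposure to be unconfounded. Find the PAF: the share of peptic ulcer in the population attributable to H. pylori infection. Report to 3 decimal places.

PAF ≈ 0.555

p₁ = 0.682, p₀ = 0.264.
Overall risk P(Y=1) = π·p₁ + (1−π)·p₀ = 0.787×0.682 + 0.213×0.264 = 0.59297.
Under exogeneity, PAF = [P(Y=1) − p₀] / P(Y=1).
PAF = (0.59297 − 0.264) / 0.59297 ≈ 0.5548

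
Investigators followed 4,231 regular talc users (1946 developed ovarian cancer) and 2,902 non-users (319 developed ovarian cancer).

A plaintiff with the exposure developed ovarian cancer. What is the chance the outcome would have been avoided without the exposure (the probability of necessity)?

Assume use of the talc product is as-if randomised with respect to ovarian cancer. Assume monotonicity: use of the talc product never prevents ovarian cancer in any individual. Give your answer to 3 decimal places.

p₁ = P(outcome | exposed) = 1946/4231 = 0.45994
p₀ = P(outcome | unexposed) = 319/2902 = 0.10992
Under exogeneity and monotonicity, PN = (p₁ − p₀) / p₁.
PN = (0.45994 − 0.10992) / 0.45994 = 0.35001 / 0.45994 ≈ 0.7610

PN ≈ 0.761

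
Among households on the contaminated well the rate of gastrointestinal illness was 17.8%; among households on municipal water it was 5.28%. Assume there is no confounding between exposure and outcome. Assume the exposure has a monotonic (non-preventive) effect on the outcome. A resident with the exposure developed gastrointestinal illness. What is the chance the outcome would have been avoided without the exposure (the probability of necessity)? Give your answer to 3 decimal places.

PN ≈ 0.703

p₁ = 0.178, p₀ = 0.0528.
Under exogeneity and monotonicity, PN = (p₁ − p₀) / p₁.
PN = (0.178 − 0.0528) / 0.178 = 0.1252 / 0.178 ≈ 0.7034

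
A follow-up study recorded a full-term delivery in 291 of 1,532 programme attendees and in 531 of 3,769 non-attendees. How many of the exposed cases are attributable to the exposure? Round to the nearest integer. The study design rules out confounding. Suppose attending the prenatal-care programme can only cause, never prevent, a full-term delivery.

p₁ = P(outcome | exposed) = 291/1532 = 0.18995
p₀ = P(outcome | unexposed) = 531/3769 = 0.14089
PN = (p₁ − p₀)/p₁ = (0.18995 − 0.14089) / 0.18995 ≈ 0.25829.
Attributable cases ≈ PN × (exposed cases) = 0.25829 × 291 ≈ 75.16.

about 75 cases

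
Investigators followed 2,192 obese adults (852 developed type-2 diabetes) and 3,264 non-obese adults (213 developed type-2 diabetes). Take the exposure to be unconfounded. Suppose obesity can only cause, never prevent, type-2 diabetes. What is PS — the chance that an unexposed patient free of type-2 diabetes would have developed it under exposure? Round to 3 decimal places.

PS ≈ 0.346

p₁ = P(outcome | exposed) = 852/2192 = 0.38869
p₀ = P(outcome | unexposed) = 213/3264 = 0.065257
Under exogeneity and monotonicity, PS = (p₁ − p₀) / (1 − p₀).
PS = (0.38869 − 0.065257) / (1 − 0.065257) = 0.32343 / 0.93474 ≈ 0.3460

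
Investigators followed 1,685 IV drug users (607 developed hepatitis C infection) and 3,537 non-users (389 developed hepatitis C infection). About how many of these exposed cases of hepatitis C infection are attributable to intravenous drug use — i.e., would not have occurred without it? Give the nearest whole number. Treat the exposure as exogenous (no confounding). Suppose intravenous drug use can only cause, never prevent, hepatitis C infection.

about 422 cases

p₁ = P(outcome | exposed) = 607/1685 = 0.36024
p₀ = P(outcome | unexposed) = 389/3537 = 0.10998
PN = (p₁ − p₀)/p₁ = (0.36024 − 0.10998) / 0.36024 ≈ 0.69470.
Attributable cases ≈ PN × (exposed cases) = 0.69470 × 607 ≈ 421.68.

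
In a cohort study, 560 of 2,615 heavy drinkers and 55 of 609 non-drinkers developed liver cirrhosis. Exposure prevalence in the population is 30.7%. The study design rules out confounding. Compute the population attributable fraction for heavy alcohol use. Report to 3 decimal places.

PAF ≈ 0.296

p₁ = P(outcome | exposed) = 560/2615 = 0.21415
p₀ = P(outcome | unexposed) = 55/609 = 0.090312
Overall risk P(Y=1) = π·p₁ + (1−π)·p₀ = 0.307×0.21415 + 0.693×0.090312 = 0.12833.
Under exogeneity, PAF = [P(Y=1) − p₀] / P(Y=1).
PAF = (0.12833 − 0.090312) / 0.12833 ≈ 0.2963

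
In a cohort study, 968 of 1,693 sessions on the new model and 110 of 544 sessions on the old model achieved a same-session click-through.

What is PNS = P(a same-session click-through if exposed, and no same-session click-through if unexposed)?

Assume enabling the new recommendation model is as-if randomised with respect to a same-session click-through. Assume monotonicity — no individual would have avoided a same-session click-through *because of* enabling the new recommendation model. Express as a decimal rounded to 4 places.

PNS ≈ 0.3696

p₁ = P(outcome | exposed) = 968/1693 = 0.57177
p₀ = P(outcome | unexposed) = 110/544 = 0.20221
Under exogeneity and monotonicity, PNS = p₁ − p₀.
PNS = 0.57177 − 0.20221 = 0.36956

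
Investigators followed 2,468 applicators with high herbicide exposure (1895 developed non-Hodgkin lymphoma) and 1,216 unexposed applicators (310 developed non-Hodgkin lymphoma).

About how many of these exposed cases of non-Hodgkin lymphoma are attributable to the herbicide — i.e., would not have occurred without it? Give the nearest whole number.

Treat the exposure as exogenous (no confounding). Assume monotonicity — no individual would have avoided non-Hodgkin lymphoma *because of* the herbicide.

p₁ = P(outcome | exposed) = 1895/2468 = 0.76783
p₀ = P(outcome | unexposed) = 310/1216 = 0.25493
PN = (p₁ − p₀)/p₁ = (0.76783 − 0.25493) / 0.76783 ≈ 0.66798.
Attributable cases ≈ PN × (exposed cases) = 0.66798 × 1895 ≈ 1265.82.

about 1266 cases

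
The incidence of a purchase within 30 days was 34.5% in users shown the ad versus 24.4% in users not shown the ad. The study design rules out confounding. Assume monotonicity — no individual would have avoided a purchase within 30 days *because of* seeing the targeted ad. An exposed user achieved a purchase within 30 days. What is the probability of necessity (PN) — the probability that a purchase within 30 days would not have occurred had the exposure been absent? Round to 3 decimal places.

PN ≈ 0.293

p₁ = 0.345, p₀ = 0.244.
Under exogeneity and monotonicity, PN = (p₁ − p₀) / p₁.
PN = (0.345 − 0.244) / 0.345 = 0.101 / 0.345 ≈ 0.2928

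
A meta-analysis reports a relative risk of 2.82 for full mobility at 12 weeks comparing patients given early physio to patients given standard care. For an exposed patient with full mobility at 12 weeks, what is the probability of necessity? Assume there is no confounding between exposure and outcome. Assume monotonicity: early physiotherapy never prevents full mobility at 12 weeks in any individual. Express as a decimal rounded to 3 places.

PN ≈ 0.645

Under exogeneity and monotonicity, PN = (RR − 1) / RR = 1 − 1/RR.
PN = (2.82 − 1) / 2.82 = 1.82 / 2.82 ≈ 0.6454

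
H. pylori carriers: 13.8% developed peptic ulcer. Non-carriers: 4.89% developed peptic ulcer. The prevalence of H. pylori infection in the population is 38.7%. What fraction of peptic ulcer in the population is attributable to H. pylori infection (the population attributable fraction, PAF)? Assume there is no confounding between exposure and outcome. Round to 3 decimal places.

PAF ≈ 0.414

p₁ = 0.138, p₀ = 0.0489.
Overall risk P(Y=1) = π·p₁ + (1−π)·p₀ = 0.387×0.138 + 0.613×0.0489 = 0.083382.
Under exogeneity, PAF = [P(Y=1) − p₀] / P(Y=1).
PAF = (0.083382 − 0.0489) / 0.083382 ≈ 0.4135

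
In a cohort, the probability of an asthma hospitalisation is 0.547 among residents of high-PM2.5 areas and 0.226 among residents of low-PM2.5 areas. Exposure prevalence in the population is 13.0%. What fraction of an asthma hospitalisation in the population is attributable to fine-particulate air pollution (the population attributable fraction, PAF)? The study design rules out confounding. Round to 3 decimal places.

Let p₁ = 0.547, p₀ = 0.226.
Overall risk P(Y=1) = π·p₁ + (1−π)·p₀ = 0.13×0.547 + 0.87×0.226 = 0.26773.
Under exogeneity, PAF = [P(Y=1) − p₀] / P(Y=1).
PAF = (0.26773 − 0.226) / 0.26773 ≈ 0.1559

PAF ≈ 0.156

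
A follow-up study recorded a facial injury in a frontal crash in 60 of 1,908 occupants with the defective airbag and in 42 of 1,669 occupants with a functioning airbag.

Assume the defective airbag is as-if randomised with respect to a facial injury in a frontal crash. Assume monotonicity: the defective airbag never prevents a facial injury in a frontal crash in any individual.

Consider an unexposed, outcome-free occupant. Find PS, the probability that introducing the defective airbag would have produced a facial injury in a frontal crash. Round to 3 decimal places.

PS ≈ 0.006

p₁ = P(outcome | exposed) = 60/1908 = 0.031447
p₀ = P(outcome | unexposed) = 42/1669 = 0.025165
Under exogeneity and monotonicity, PS = (p₁ − p₀) / (1 − p₀).
PS = (0.031447 − 0.025165) / (1 − 0.025165) = 0.0062818 / 0.97484 ≈ 0.0064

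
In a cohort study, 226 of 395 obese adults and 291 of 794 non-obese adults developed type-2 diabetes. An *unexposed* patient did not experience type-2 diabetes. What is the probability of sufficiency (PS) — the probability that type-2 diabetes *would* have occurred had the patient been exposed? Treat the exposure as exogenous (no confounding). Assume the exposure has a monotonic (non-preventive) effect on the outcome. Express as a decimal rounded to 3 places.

PS ≈ 0.325

p₁ = P(outcome | exposed) = 226/395 = 0.57215
p₀ = P(outcome | unexposed) = 291/794 = 0.3665
Under exogeneity and monotonicity, PS = (p₁ − p₀) / (1 − p₀).
PS = (0.57215 − 0.3665) / (1 − 0.3665) = 0.20565 / 0.6335 ≈ 0.3246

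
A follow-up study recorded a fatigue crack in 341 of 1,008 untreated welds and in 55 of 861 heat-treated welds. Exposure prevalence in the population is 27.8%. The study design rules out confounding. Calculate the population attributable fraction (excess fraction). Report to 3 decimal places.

PAF ≈ 0.544

p₁ = P(outcome | exposed) = 341/1008 = 0.33829
p₀ = P(outcome | unexposed) = 55/861 = 0.063879
Overall risk P(Y=1) = π·p₁ + (1−π)·p₀ = 0.278×0.33829 + 0.722×0.063879 = 0.14017.
Under exogeneity, PAF = [P(Y=1) − p₀] / P(Y=1).
PAF = (0.14017 − 0.063879) / 0.14017 ≈ 0.5443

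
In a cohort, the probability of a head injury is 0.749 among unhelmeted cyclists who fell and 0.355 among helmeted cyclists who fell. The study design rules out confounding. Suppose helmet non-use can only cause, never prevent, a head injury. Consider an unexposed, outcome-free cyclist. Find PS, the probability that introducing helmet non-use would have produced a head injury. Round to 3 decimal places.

PS ≈ 0.611

Let p₁ = 0.749, p₀ = 0.355.
Under exogeneity and monotonicity, PS = (p₁ − p₀) / (1 − p₀).
PS = (0.749 − 0.355) / (1 − 0.355) = 0.394 / 0.645 ≈ 0.6109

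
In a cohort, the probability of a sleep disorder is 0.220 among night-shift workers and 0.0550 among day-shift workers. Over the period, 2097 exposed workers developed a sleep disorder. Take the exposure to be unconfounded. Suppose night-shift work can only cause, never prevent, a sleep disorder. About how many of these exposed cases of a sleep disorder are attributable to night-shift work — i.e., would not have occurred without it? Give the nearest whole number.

about 1573 cases

Let p₁ = 0.22, p₀ = 0.055.
PN = (p₁ − p₀)/p₁ = (0.22 − 0.055) / 0.22 ≈ 0.75000.
Attributable cases ≈ PN × (exposed cases) = 0.75000 × 2097 ≈ 1572.75.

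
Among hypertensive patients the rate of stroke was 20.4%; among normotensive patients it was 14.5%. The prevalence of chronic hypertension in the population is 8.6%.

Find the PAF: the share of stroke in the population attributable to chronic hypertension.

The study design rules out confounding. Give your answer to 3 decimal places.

PAF ≈ 0.034

p₁ = 0.204, p₀ = 0.145.
Overall risk P(Y=1) = π·p₁ + (1−π)·p₀ = 0.086×0.204 + 0.914×0.145 = 0.15007.
Under exogeneity, PAF = [P(Y=1) − p₀] / P(Y=1).
PAF = (0.15007 − 0.145) / 0.15007 ≈ 0.0338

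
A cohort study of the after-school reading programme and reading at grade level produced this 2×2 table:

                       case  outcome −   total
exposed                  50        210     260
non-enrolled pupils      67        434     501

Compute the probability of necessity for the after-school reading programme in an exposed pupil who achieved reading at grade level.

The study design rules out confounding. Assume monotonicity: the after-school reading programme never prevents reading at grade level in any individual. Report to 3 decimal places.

PN ≈ 0.305

p₁ = P(outcome | exposed) = 50/260 = 0.19231
p₀ = P(outcome | unexposed) = 67/501 = 0.13373
Under exogeneity and monotonicity, PN = (p₁ − p₀) / p₁.
PN = (0.19231 − 0.13373) / 0.19231 = 0.058575 / 0.19231 ≈ 0.3046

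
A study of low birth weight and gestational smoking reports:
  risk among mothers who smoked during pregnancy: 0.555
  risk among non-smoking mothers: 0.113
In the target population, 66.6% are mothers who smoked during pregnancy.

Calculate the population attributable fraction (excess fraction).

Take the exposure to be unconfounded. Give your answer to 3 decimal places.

Let p₁ = 0.555, p₀ = 0.113.
Overall risk P(Y=1) = π·p₁ + (1−π)·p₀ = 0.666×0.555 + 0.334×0.113 = 0.40737.
Under exogeneity, PAF = [P(Y=1) − p₀] / P(Y=1).
PAF = (0.40737 − 0.113) / 0.40737 ≈ 0.7226

PAF ≈ 0.723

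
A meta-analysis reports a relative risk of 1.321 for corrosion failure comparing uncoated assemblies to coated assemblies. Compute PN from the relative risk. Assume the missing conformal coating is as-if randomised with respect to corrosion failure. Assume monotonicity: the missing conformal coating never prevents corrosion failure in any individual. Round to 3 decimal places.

PN ≈ 0.243

Under exogeneity and monotonicity, PN = (RR − 1) / RR = 1 − 1/RR.
PN = (1.321 − 1) / 1.321 = 0.321 / 1.321 ≈ 0.2430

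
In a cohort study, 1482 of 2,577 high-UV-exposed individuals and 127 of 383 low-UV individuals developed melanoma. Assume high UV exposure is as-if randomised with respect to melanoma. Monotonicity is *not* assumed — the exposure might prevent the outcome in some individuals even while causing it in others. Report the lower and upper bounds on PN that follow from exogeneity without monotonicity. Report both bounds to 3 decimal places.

0.423 ≤ PN ≤ 1.000

p₁ = P(outcome | exposed) = 1482/2577 = 0.57509
p₀ = P(outcome | unexposed) = 127/383 = 0.33159
Under exogeneity alone the bounds on PN are max{0,(p₁−p₀)/p₁} ≤ PN ≤ min{1,(1−p₀)/p₁}.
  lower = (p₁ − p₀)/p₁ = 0.24349 / 0.57509 ≈ 0.4234
  upper = min{1, (1 − p₀)/p₁} = 0.66841 / 0.57509 ≈ 1.1623 → capped at 1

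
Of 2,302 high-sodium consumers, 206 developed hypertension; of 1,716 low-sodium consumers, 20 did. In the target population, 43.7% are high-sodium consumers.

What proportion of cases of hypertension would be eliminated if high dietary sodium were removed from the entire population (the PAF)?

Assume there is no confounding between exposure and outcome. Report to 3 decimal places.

PAF ≈ 0.745

p₁ = P(outcome | exposed) = 206/2302 = 0.089487
p₀ = P(outcome | unexposed) = 20/1716 = 0.011655
Overall risk P(Y=1) = π·p₁ + (1−π)·p₀ = 0.437×0.089487 + 0.563×0.011655 = 0.045668.
Under exogeneity, PAF = [P(Y=1) − p₀] / P(Y=1).
PAF = (0.045668 − 0.011655) / 0.045668 ≈ 0.7448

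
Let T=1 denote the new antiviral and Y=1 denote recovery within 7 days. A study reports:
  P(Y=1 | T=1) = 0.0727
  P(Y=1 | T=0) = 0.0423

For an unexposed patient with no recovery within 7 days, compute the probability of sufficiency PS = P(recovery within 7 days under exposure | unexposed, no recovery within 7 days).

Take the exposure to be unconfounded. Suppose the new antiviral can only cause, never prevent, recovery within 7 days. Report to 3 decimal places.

Let p₁ = 0.0727, p₀ = 0.0423.
Under exogeneity and monotonicity, PS = (p₁ − p₀) / (1 − p₀).
PS = (0.0727 − 0.0423) / (1 − 0.0423) = 0.0304 / 0.9577 ≈ 0.0317

PS ≈ 0.032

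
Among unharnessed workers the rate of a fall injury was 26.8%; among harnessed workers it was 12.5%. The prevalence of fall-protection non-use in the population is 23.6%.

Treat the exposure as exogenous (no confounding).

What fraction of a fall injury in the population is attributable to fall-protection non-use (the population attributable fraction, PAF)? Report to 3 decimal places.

p₁ = 0.268, p₀ = 0.125.
Overall risk P(Y=1) = π·p₁ + (1−π)·p₀ = 0.236×0.268 + 0.764×0.125 = 0.15875.
Under exogeneity, PAF = [P(Y=1) − p₀] / P(Y=1).
PAF = (0.15875 − 0.125) / 0.15875 ≈ 0.2126

PAF ≈ 0.213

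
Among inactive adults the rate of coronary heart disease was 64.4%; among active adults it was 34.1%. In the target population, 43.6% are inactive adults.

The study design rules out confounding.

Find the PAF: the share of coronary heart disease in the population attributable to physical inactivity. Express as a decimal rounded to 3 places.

PAF ≈ 0.279

p₁ = 0.644, p₀ = 0.341.
Overall risk P(Y=1) = π·p₁ + (1−π)·p₀ = 0.436×0.644 + 0.564×0.341 = 0.47311.
Under exogeneity, PAF = [P(Y=1) − p₀] / P(Y=1).
PAF = (0.47311 − 0.341) / 0.47311 ≈ 0.2792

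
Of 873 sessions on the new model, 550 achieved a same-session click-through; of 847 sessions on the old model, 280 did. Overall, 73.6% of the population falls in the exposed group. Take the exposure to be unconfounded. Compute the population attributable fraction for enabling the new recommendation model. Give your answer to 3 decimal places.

PAF ≈ 0.400

p₁ = P(outcome | exposed) = 550/873 = 0.63001
p₀ = P(outcome | unexposed) = 280/847 = 0.33058
Overall risk P(Y=1) = π·p₁ + (1−π)·p₀ = 0.736×0.63001 + 0.264×0.33058 = 0.55096.
Under exogeneity, PAF = [P(Y=1) − p₀] / P(Y=1).
PAF = (0.55096 − 0.33058) / 0.55096 ≈ 0.4000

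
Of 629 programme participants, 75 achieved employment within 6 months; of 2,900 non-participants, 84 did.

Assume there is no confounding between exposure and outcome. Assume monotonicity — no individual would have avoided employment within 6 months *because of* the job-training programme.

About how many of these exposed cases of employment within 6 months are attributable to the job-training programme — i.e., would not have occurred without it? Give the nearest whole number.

about 57 cases

p₁ = P(outcome | exposed) = 75/629 = 0.11924
p₀ = P(outcome | unexposed) = 84/2900 = 0.028966
PN = (p₁ − p₀)/p₁ = (0.11924 − 0.028966) / 0.11924 ≈ 0.75708.
Attributable cases ≈ PN × (exposed cases) = 0.75708 × 75 ≈ 56.78.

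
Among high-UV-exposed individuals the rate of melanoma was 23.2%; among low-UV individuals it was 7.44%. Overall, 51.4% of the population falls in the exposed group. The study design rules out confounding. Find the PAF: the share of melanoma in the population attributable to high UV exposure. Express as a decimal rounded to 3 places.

PAF ≈ 0.521

p₁ = 0.232, p₀ = 0.0744.
Overall risk P(Y=1) = π·p₁ + (1−π)·p₀ = 0.514×0.232 + 0.486×0.0744 = 0.15541.
Under exogeneity, PAF = [P(Y=1) − p₀] / P(Y=1).
PAF = (0.15541 − 0.0744) / 0.15541 ≈ 0.5213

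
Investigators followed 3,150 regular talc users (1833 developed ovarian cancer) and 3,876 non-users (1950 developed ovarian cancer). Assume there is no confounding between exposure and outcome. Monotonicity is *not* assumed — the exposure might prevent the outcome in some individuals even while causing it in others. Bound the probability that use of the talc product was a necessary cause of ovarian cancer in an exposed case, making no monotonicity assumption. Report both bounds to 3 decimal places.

p₁ = P(outcome | exposed) = 1833/3150 = 0.5819
p₀ = P(outcome | unexposed) = 1950/3876 = 0.5031
Under exogeneity alone the bounds on PN are max{0,(p₁−p₀)/p₁} ≤ PN ≤ min{1,(1−p₀)/p₁}.
  lower = (p₁ − p₀)/p₁ = 0.078809 / 0.5819 ≈ 0.1354
  upper = min{1, (1 − p₀)/p₁} = 0.4969 / 0.5819 ≈ 0.8539

0.135 ≤ PN ≤ 0.854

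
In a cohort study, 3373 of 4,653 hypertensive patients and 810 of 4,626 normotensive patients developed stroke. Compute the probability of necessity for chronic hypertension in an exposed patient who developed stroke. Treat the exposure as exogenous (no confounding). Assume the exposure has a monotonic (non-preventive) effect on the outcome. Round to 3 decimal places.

PN ≈ 0.758

p₁ = P(outcome | exposed) = 3373/4653 = 0.72491
p₀ = P(outcome | unexposed) = 810/4626 = 0.1751
Under exogeneity and monotonicity, PN = (p₁ − p₀) / p₁.
PN = (0.72491 − 0.1751) / 0.72491 = 0.54981 / 0.72491 ≈ 0.7585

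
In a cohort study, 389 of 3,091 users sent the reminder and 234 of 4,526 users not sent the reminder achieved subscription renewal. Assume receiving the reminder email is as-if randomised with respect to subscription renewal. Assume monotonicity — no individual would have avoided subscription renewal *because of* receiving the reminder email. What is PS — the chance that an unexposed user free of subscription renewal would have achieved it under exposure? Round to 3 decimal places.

p₁ = P(outcome | exposed) = 389/3091 = 0.12585
p₀ = P(outcome | unexposed) = 234/4526 = 0.051701
Under exogeneity and monotonicity, PS = (p₁ − p₀) / (1 − p₀).
PS = (0.12585 − 0.051701) / (1 − 0.051701) = 0.074148 / 0.9483 ≈ 0.0782

PS ≈ 0.078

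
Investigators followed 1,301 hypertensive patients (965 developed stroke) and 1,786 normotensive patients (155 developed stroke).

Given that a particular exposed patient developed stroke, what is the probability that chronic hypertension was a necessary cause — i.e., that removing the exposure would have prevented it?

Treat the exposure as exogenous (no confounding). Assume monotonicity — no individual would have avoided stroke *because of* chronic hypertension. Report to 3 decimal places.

p₁ = P(outcome | exposed) = 965/1301 = 0.74174
p₀ = P(outcome | unexposed) = 155/1786 = 0.086786
Under exogeneity and monotonicity, PN = (p₁ − p₀) / p₁.
PN = (0.74174 − 0.086786) / 0.74174 = 0.65495 / 0.74174 ≈ 0.8830

PN ≈ 0.883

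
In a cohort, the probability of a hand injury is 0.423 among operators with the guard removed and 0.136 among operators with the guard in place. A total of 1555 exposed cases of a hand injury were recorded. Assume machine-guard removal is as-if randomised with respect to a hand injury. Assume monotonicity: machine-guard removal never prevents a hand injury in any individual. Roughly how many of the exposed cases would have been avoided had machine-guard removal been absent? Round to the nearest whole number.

about 1055 cases

Let p₁ = 0.423, p₀ = 0.136.
PN = (p₁ − p₀)/p₁ = (0.423 − 0.136) / 0.423 ≈ 0.67849.
Attributable cases ≈ PN × (exposed cases) = 0.67849 × 1555 ≈ 1055.05.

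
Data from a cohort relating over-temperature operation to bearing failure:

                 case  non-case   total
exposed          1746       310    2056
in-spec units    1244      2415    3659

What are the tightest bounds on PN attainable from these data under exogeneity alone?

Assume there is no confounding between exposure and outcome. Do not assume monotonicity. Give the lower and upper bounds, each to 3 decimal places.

0.600 ≤ PN ≤ 0.777

p₁ = P(outcome | exposed) = 1746/2056 = 0.84922
p₀ = P(outcome | unexposed) = 1244/3659 = 0.33998
Under exogeneity alone the bounds on PN are max{0,(p₁−p₀)/p₁} ≤ PN ≤ min{1,(1−p₀)/p₁}.
  lower = (p₁ − p₀)/p₁ = 0.50924 / 0.84922 ≈ 0.5997
  upper = min{1, (1 − p₀)/p₁} = 0.66002 / 0.84922 ≈ 0.7772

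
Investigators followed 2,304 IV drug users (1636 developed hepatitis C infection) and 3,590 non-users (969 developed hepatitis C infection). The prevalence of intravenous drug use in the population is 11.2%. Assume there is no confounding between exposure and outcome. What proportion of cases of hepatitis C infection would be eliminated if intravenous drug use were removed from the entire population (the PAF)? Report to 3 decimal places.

p₁ = P(outcome | exposed) = 1636/2304 = 0.71007
p₀ = P(outcome | unexposed) = 969/3590 = 0.26992
Overall risk P(Y=1) = π·p₁ + (1−π)·p₀ = 0.112×0.71007 + 0.888×0.26992 = 0.31921.
Under exogeneity, PAF = [P(Y=1) − p₀] / P(Y=1).
PAF = (0.31921 − 0.26992) / 0.31921 ≈ 0.1544

PAF ≈ 0.154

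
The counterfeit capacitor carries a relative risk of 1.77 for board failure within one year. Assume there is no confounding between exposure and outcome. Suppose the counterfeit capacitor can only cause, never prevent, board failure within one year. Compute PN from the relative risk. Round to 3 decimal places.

PN ≈ 0.435

Under exogeneity and monotonicity, PN = (RR − 1) / RR = 1 − 1/RR.
PN = (1.77 − 1) / 1.77 = 0.77 / 1.77 ≈ 0.4350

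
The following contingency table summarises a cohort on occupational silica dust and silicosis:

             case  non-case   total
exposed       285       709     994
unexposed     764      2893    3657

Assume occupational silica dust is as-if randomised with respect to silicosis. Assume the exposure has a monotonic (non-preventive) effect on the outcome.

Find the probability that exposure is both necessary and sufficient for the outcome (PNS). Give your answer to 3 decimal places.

p₁ = P(outcome | exposed) = 285/994 = 0.28672
p₀ = P(outcome | unexposed) = 764/3657 = 0.20891
Under exogeneity and monotonicity, PNS = p₁ − p₀.
PNS = 0.28672 − 0.20891 = 0.077806

PNS ≈ 0.078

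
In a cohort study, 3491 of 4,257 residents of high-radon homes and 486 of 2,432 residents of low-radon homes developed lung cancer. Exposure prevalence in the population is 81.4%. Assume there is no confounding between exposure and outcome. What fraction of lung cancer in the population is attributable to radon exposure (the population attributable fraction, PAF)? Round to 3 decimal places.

p₁ = P(outcome | exposed) = 3491/4257 = 0.82006
p₀ = P(outcome | unexposed) = 486/2432 = 0.19984
Overall risk P(Y=1) = π·p₁ + (1−π)·p₀ = 0.814×0.82006 + 0.186×0.19984 = 0.7047.
Under exogeneity, PAF = [P(Y=1) − p₀] / P(Y=1).
PAF = (0.7047 − 0.19984) / 0.7047 ≈ 0.7164

PAF ≈ 0.716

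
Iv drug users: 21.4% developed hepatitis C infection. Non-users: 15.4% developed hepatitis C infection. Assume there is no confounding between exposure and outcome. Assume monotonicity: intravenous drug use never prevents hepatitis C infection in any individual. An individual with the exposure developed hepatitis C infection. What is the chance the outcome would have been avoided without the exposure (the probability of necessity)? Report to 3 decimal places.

PN ≈ 0.280

p₁ = 0.214, p₀ = 0.154.
Under exogeneity and monotonicity, PN = (p₁ − p₀) / p₁.
PN = (0.214 − 0.154) / 0.214 = 0.06 / 0.214 ≈ 0.2804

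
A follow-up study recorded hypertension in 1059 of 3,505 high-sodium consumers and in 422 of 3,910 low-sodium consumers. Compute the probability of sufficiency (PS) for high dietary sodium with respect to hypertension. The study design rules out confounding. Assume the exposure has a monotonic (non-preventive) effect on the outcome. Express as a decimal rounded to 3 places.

p₁ = P(outcome | exposed) = 1059/3505 = 0.30214
p₀ = P(outcome | unexposed) = 422/3910 = 0.10793
Under exogeneity and monotonicity, PS = (p₁ − p₀) / (1 − p₀).
PS = (0.30214 − 0.10793) / (1 − 0.10793) = 0.19421 / 0.89207 ≈ 0.2177

PS ≈ 0.218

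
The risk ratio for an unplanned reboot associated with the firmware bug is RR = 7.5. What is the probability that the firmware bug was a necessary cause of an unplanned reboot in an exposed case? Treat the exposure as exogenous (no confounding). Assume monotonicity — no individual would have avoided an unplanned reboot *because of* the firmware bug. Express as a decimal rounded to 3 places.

PN ≈ 0.867

Under exogeneity and monotonicity, PN = (RR − 1) / RR = 1 − 1/RR.
PN = (7.5 − 1) / 7.5 = 6.5 / 7.5 ≈ 0.8667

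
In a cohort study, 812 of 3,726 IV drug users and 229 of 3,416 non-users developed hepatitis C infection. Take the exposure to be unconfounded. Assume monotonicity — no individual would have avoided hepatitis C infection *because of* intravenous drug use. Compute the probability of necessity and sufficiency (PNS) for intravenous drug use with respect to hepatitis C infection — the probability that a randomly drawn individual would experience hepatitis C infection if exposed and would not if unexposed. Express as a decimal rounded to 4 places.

PNS ≈ 0.1509

p₁ = P(outcome | exposed) = 812/3726 = 0.21793
p₀ = P(outcome | unexposed) = 229/3416 = 0.067037
Under exogeneity and monotonicity, PNS = p₁ − p₀.
PNS = 0.21793 − 0.067037 = 0.15089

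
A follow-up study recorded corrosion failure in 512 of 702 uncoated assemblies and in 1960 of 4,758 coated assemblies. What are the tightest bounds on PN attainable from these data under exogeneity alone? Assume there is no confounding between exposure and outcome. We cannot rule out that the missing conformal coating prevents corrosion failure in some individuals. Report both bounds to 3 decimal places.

p₁ = P(outcome | exposed) = 512/702 = 0.72934
p₀ = P(outcome | unexposed) = 1960/4758 = 0.41194
Under exogeneity alone the bounds on PN are max{0,(p₁−p₀)/p₁} ≤ PN ≤ min{1,(1−p₀)/p₁}.
  lower = (p₁ − p₀)/p₁ = 0.31741 / 0.72934 ≈ 0.4352
  upper = min{1, (1 − p₀)/p₁} = 0.58806 / 0.72934 ≈ 0.8063

0.435 ≤ PN ≤ 0.806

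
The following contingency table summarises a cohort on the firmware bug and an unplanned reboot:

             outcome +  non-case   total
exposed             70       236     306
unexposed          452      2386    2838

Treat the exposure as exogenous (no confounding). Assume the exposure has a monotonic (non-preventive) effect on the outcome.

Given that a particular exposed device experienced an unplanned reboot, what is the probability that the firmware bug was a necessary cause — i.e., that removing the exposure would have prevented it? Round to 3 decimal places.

p₁ = P(outcome | exposed) = 70/306 = 0.22876
p₀ = P(outcome | unexposed) = 452/2838 = 0.15927
Under exogeneity and monotonicity, PN = (p₁ − p₀)/p₁.
PN = (0.22876 − 0.15927) / 0.22876 ≈ 0.3038

PN ≈ 0.304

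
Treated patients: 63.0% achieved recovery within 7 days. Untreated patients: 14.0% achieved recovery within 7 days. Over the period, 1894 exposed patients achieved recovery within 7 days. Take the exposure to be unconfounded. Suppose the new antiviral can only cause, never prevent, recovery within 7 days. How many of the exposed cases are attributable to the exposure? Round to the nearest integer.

about 1473 cases

p₁ = 0.63, p₀ = 0.14.
PN = (p₁ − p₀)/p₁ = (0.63 − 0.14) / 0.63 ≈ 0.77778.
Attributable cases ≈ PN × (exposed cases) = 0.77778 × 1894 ≈ 1473.11.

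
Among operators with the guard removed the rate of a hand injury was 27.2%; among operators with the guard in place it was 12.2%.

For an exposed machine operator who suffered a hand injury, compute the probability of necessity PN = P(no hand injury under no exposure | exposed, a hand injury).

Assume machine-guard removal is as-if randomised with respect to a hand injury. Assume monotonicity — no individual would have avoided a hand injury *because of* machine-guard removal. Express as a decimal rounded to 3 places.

p₁ = 0.272, p₀ = 0.122.
Under exogeneity and monotonicity, PN = (p₁ − p₀) / p₁.
PN = (0.272 − 0.122) / 0.272 = 0.15 / 0.272 ≈ 0.5515

PN ≈ 0.551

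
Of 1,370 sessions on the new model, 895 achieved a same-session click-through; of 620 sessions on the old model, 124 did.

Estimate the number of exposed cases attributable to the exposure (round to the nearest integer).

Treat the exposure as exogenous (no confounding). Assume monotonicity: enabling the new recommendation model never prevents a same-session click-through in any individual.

about 621 cases

p₁ = P(outcome | exposed) = 895/1370 = 0.65328
p₀ = P(outcome | unexposed) = 124/620 = 0.2
PN = (p₁ − p₀)/p₁ = (0.65328 − 0.2) / 0.65328 ≈ 0.69385.
Attributable cases ≈ PN × (exposed cases) = 0.69385 × 895 ≈ 621.00.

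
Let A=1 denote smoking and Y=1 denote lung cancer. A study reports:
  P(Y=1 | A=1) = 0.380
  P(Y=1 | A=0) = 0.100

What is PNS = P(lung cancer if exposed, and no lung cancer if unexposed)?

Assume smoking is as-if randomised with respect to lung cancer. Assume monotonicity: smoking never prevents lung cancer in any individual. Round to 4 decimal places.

Let p₁ = 0.38, p₀ = 0.1.
Under exogeneity and monotonicity, PNS = p₁ − p₀.
PNS = 0.38 − 0.1 = 0.28

PNS ≈ 0.2800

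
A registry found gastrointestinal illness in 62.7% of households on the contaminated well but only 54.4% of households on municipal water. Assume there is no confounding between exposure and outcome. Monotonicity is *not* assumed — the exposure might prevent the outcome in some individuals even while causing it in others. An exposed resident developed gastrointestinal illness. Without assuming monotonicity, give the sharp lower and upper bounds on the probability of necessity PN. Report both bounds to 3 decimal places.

0.132 ≤ PN ≤ 0.727

p₁ = 0.627, p₀ = 0.544.
Under exogeneity alone the bounds on PN are max{0,(p₁−p₀)/p₁} ≤ PN ≤ min{1,(1−p₀)/p₁}.
  lower = (p₁ − p₀)/p₁ = 0.083 / 0.627 ≈ 0.1324
  upper = min{1, (1 − p₀)/p₁} = 0.456 / 0.627 ≈ 0.7273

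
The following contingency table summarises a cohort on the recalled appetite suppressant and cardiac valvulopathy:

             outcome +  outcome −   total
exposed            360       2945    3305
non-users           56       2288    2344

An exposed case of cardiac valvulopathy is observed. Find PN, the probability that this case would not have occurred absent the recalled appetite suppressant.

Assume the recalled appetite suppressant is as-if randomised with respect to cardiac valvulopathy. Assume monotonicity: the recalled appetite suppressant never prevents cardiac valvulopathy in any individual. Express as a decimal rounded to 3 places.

p₁ = P(outcome | exposed) = 360/3305 = 0.10893
p₀ = P(outcome | unexposed) = 56/2344 = 0.023891
Under exogeneity and monotonicity, PN = (p₁ − p₀)/p₁.
PN = (0.10893 − 0.023891) / 0.10893 ≈ 0.7807

PN ≈ 0.781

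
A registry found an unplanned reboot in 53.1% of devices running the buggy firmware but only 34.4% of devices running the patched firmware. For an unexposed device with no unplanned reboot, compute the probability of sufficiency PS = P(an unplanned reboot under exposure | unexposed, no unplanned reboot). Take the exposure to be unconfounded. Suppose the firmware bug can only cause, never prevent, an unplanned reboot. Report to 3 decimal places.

p₁ = 0.531, p₀ = 0.344.
Under exogeneity and monotonicity, PS = (p₁ − p₀) / (1 − p₀).
PS = (0.531 − 0.344) / (1 − 0.344) = 0.187 / 0.656 ≈ 0.2851

PS ≈ 0.285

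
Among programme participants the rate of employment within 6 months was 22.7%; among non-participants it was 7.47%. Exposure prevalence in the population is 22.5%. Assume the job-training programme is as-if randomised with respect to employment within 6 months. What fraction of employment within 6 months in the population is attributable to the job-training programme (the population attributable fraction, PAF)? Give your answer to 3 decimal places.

p₁ = 0.227, p₀ = 0.0747.
Overall risk P(Y=1) = π·p₁ + (1−π)·p₀ = 0.225×0.227 + 0.775×0.0747 = 0.10897.
Under exogeneity, PAF = [P(Y=1) − p₀] / P(Y=1).
PAF = (0.10897 − 0.0747) / 0.10897 ≈ 0.3145

PAF ≈ 0.314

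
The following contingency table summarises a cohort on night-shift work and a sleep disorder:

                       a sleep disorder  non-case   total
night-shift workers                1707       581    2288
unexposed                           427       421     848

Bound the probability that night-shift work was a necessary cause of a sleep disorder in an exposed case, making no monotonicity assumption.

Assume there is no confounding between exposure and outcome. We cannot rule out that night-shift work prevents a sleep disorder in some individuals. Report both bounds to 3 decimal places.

p₁ = P(outcome | exposed) = 1707/2288 = 0.74607
p₀ = P(outcome | unexposed) = 427/848 = 0.50354
Under exogeneity alone the bounds on PN are max{0,(p₁−p₀)/p₁} ≤ PN ≤ min{1,(1−p₀)/p₁}.
  lower = (p₁ − p₀)/p₁ = 0.24253 / 0.74607 ≈ 0.3251
  upper = min{1, (1 − p₀)/p₁} = 0.49646 / 0.74607 ≈ 0.6654

0.325 ≤ PN ≤ 0.665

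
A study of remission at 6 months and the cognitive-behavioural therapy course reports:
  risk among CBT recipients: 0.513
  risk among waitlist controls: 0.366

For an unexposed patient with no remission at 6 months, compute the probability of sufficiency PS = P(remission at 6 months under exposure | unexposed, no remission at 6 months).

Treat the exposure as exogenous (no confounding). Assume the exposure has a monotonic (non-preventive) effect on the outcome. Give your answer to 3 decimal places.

Let p₁ = 0.513, p₀ = 0.366.
Under exogeneity and monotonicity, PS = (p₁ − p₀) / (1 − p₀).
PS = (0.513 − 0.366) / (1 − 0.366) = 0.147 / 0.634 ≈ 0.2319

PS ≈ 0.232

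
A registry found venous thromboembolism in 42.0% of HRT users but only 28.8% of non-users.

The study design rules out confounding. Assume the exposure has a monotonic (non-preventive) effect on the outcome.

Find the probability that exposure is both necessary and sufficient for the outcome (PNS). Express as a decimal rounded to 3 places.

p₁ = 0.42, p₀ = 0.288.
Under exogeneity and monotonicity, PNS = p₁ − p₀.
PNS = 0.42 − 0.288 = 0.132

PNS ≈ 0.132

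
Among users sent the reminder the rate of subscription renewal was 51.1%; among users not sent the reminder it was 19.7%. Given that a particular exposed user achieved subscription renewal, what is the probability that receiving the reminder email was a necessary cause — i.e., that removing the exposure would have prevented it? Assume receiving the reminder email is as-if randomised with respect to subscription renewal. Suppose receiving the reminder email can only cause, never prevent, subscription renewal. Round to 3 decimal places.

p₁ = 0.511, p₀ = 0.197.
Under exogeneity and monotonicity, PN = (p₁ − p₀) / p₁.
PN = (0.511 − 0.197) / 0.511 = 0.314 / 0.511 ≈ 0.6145

PN ≈ 0.614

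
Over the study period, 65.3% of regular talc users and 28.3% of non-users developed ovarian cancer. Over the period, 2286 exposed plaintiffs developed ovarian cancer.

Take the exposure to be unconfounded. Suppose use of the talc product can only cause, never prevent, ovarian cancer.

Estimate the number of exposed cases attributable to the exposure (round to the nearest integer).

about 1295 cases

p₁ = 0.653, p₀ = 0.283.
PN = (p₁ − p₀)/p₁ = (0.653 − 0.283) / 0.653 ≈ 0.56662.
Attributable cases ≈ PN × (exposed cases) = 0.56662 × 2286 ≈ 1295.28.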